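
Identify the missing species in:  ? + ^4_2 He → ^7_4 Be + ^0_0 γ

Conserve mass number: A + 4 = 7 + 0, so A = 3.
Conserve atomic number: Z + 2 = 4 + 0, so Z = 2.
Z = 2 is helium, so the species is ^3_2 He.

He-3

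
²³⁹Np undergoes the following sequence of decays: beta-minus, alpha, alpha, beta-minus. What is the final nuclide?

Pa-231

Start: (A, Z) = (239, 93).
After β⁻: (239, 94).
After α: (235, 92).
After α: (231, 90).
After β⁻: (231, 91).
Z = 91 is protactinium.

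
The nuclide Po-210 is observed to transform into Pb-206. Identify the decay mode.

alpha decay

ΔA = 206 − 210 = -4; ΔZ = 82 − 84 = -2.
A drops by 4 and Z drops by 2 — the signature of alpha emission.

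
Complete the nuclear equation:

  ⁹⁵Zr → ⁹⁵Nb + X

Conserve mass number: 95 = 95 + A, so A = 0.
Conserve atomic number: 40 = 41 + Z, so Z = -1.
A = 0 and Z = -1 is e⁻ — a beta-minus particle.

beta-minus particle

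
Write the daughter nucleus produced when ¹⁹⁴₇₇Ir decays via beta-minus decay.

Beta-minus decay: mass number changes by +0, atomic number by +1.
A: 194 = 194; Z: 77 + 1 = 78.
Z = 78 is platinum, so the daughter is ¹⁹⁴₇₈Pt.

Pt-194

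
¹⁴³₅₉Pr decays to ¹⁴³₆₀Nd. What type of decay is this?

beta-minus decay

ΔA = 143 − 143 = 0; ΔZ = 60 − 59 = +1.
A is unchanged and Z rises by 1 — a neutron has become a proton (β⁻ decay).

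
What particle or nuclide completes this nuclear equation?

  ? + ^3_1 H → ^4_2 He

proton

Conserve mass number: A + 3 = 4, so A = 1.
Conserve atomic number: Z + 1 = 2, so Z = 1.
A = 1 and Z = 1 is ^1_1 H — a proton.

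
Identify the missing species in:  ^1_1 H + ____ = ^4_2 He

triton

Conserve mass number: 1 + A = 4, so A = 3.
Conserve atomic number: 1 + Z = 2, so Z = 1.
A = 3 and Z = 1 is ^3_1 H — a triton.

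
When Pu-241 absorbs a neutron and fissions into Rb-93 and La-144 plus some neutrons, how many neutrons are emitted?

5

Conserve mass number: 242 = 93 + 144 + k, so k = 242 − 237 = 5.
Check atomic number: 94 = 37 + 57 + 0 = 94. ✓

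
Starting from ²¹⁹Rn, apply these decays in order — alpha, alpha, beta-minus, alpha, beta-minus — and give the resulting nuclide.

Pb-207

Start: (A, Z) = (219, 86).
After α: (215, 84).
After α: (211, 82).
After β⁻: (211, 83).
After α: (207, 81).
After β⁻: (207, 82).
Z = 82 is lead.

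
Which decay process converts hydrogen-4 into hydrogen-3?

neutron emission

ΔA = 3 − 4 = -1; ΔZ = 1 − 1 = +0.
A drops by 1 with Z unchanged — a neutron was emitted.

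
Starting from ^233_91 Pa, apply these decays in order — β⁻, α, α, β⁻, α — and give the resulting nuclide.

Start: (A, Z) = (233, 91).
After β⁻: (233, 92).
After α: (229, 90).
After α: (225, 88).
After β⁻: (225, 89).
After α: (221, 87).
Z = 87 is francium.

Fr-221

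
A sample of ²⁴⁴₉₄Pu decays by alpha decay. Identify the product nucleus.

Alpha decay: mass number changes by -4, atomic number by -2.
A: 244 − 4 = 240; Z: 94 − 2 = 92.
Z = 92 is uranium, so the daughter is ²⁴⁰₉₂U.

U-240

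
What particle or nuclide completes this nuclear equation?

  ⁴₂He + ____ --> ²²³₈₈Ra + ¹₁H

Conserve mass number: 4 + A = 223 + 1, so A = 220.
Conserve atomic number: 2 + Z = 88 + 1, so Z = 87.
Z = 87 is francium, so the species is ²²⁰₈₇Fr.

Fr-220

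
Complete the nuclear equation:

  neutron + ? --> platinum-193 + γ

Conserve mass number: 1 + A = 193 + 0, so A = 192.
Conserve atomic number: 0 + Z = 78 + 0, so Z = 78.
Z = 78 is platinum, so the species is platinum-192.

Pt-192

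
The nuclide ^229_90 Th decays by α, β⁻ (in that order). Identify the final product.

Start: (A, Z) = (229, 90).
After α: (225, 88).
After β⁻: (225, 89).
Z = 89 is actinium.

Ac-225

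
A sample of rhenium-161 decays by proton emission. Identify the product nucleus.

Proton emission: mass number changes by -1, atomic number by -1.
A: 161 − 1 = 160; Z: 75 − 1 = 74.
Z = 74 is tungsten, so the daughter is tungsten-160.

W-160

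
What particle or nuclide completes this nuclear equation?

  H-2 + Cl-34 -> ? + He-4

Conserve mass number: 2 + 34 = A + 4, so A = 32.
Conserve atomic number: 1 + 17 = Z + 2, so Z = 16.
Z = 16 is sulfur, so the species is S-32.

S-32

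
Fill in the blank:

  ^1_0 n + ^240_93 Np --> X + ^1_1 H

Conserve mass number: 1 + 240 = A + 1, so A = 240.
Conserve atomic number: 0 + 93 = Z + 1, so Z = 92.
Z = 92 is uranium, so the species is ^240_92 U.

U-240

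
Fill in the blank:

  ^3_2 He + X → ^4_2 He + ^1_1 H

Conserve mass number: 3 + A = 4 + 1, so A = 2.
Conserve atomic number: 2 + Z = 2 + 1, so Z = 1.
A = 2 and Z = 1 is ^2_1 H — a deuteron.

deuteron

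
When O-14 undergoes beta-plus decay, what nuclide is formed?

Beta-plus decay: mass number changes by +0, atomic number by -1.
A: 14 = 14; Z: 8 − 1 = 7.
Z = 7 is nitrogen, so the daughter is N-14.

N-14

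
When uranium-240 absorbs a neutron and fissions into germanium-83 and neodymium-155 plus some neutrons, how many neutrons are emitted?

Conserve mass number: 241 = 83 + 155 + k, so k = 241 − 238 = 3.
Check atomic number: 92 = 32 + 60 + 0 = 92. ✓

3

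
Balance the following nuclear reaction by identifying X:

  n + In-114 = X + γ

In-115

Conserve mass number: 1 + 114 = A + 0, so A = 115.
Conserve atomic number: 0 + 49 = Z + 0, so Z = 49.
Z = 49 is indium, so the species is In-115.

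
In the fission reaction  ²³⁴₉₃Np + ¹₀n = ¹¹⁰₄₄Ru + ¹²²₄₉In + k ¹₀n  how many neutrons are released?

3

Conserve mass number: 235 = 110 + 122 + k, so k = 235 − 232 = 3.
Check atomic number: 93 = 44 + 49 + 0 = 93. ✓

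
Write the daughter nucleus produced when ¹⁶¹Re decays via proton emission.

Proton emission: mass number changes by -1, atomic number by -1.
A: 161 − 1 = 160; Z: 75 − 1 = 74.
Z = 74 is tungsten, so the daughter is ¹⁶⁰W.

W-160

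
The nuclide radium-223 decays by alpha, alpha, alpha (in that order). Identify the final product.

Pb-211

Start: (A, Z) = (223, 88).
After α: (219, 86).
After α: (215, 84).
After α: (211, 82).
Z = 82 is lead.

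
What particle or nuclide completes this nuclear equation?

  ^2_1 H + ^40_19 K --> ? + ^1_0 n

Ca-41

Conserve mass number: 2 + 40 = A + 1, so A = 41.
Conserve atomic number: 1 + 19 = Z + 0, so Z = 20.
Z = 20 is calcium, so the species is ^41_20 Ca.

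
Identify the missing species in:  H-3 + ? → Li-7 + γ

alpha particle

Conserve mass number: 3 + A = 7 + 0, so A = 4.
Conserve atomic number: 1 + Z = 3 + 0, so Z = 2.
A = 4 and Z = 2 is He-4 — an alpha particle.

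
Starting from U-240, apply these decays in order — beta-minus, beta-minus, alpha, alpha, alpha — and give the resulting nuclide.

Ra-228

Start: (A, Z) = (240, 92).
After β⁻: (240, 93).
After β⁻: (240, 94).
After α: (236, 92).
After α: (232, 90).
After α: (228, 88).
Z = 88 is radium.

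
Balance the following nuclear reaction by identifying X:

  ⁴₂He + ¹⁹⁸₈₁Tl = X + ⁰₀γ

Conserve mass number: 4 + 198 = A + 0, so A = 202.
Conserve atomic number: 2 + 81 = Z + 0, so Z = 83.
Z = 83 is bismuth, so the species is ²⁰²₈₃Bi.

Bi-202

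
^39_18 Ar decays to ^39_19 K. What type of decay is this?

ΔA = 39 − 39 = 0; ΔZ = 19 − 18 = +1.
A is unchanged and Z rises by 1 — a neutron has become a proton (β⁻ decay).

beta-minus decay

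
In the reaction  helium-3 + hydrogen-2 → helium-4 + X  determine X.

Conserve mass number: 3 + 2 = 4 + A, so A = 1.
Conserve atomic number: 2 + 1 = 2 + Z, so Z = 1.
A = 1 and Z = 1 is hydrogen-1 — a proton.

proton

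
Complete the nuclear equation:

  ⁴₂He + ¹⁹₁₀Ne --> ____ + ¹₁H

Na-22

Conserve mass number: 4 + 19 = A + 1, so A = 22.
Conserve atomic number: 2 + 10 = Z + 1, so Z = 11.
Z = 11 is sodium, so the species is ²²₁₁Na.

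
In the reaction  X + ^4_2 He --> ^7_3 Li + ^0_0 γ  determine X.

Conserve mass number: A + 4 = 7 + 0, so A = 3.
Conserve atomic number: Z + 2 = 3 + 0, so Z = 1.
A = 3 and Z = 1 is ^3_1 H — a triton.

triton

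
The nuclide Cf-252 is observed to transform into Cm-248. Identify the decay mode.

alpha decay

ΔA = 248 − 252 = -4; ΔZ = 96 − 98 = -2.
A drops by 4 and Z drops by 2 — the signature of alpha emission.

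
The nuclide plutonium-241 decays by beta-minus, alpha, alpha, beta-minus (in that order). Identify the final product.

Start: (A, Z) = (241, 94).
After β⁻: (241, 95).
After α: (237, 93).
After α: (233, 91).
After β⁻: (233, 92).
Z = 92 is uranium.

U-233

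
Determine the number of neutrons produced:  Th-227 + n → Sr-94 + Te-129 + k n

Conserve mass number: 228 = 94 + 129 + k, so k = 228 − 223 = 5.
Check atomic number: 90 = 38 + 52 + 0 = 90. ✓

5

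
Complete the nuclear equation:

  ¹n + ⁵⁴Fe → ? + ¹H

Conserve mass number: 1 + 54 = A + 1, so A = 54.
Conserve atomic number: 0 + 26 = Z + 1, so Z = 25.
Z = 25 is manganese, so the species is ⁵⁴Mn.

Mn-54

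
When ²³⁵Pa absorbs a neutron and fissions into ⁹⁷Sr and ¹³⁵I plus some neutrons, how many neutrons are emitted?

4

Conserve mass number: 236 = 97 + 135 + k, so k = 236 − 232 = 4.
Check atomic number: 91 = 38 + 53 + 0 = 91. ✓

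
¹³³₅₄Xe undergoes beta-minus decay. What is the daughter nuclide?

Cs-133

Beta-minus decay: mass number changes by +0, atomic number by +1.
A: 133 = 133; Z: 54 + 1 = 55.
Z = 55 is caesium, so the daughter is ¹³³₅₅Cs.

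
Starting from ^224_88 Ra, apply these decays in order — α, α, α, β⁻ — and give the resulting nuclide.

Start: (A, Z) = (224, 88).
After α: (220, 86).
After α: (216, 84).
After α: (212, 82).
After β⁻: (212, 83).
Z = 83 is bismuth.

Bi-212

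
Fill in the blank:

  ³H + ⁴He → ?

Li-7

Conserve mass number: 3 + 4 = A, so A = 7.
Conserve atomic number: 1 + 2 = Z, so Z = 3.
Z = 3 is lithium, so the species is ⁷Li.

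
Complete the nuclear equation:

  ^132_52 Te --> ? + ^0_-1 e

I-132

Conserve mass number: 132 = A + 0, so A = 132.
Conserve atomic number: 52 = Z − 1, so Z = 53.
Z = 53 is iodine, so the species is ^132_53 I.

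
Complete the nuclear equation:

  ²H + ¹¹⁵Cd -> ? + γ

In-117

Conserve mass number: 2 + 115 = A + 0, so A = 117.
Conserve atomic number: 1 + 48 = Z + 0, so Z = 49.
Z = 49 is indium, so the species is ¹¹⁷In.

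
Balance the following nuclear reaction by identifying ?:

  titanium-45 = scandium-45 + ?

positron

Conserve mass number: 45 = 45 + A, so A = 0.
Conserve atomic number: 22 = 21 + Z, so Z = 1.
A = 0 and Z = 1 is e⁺ — a positron.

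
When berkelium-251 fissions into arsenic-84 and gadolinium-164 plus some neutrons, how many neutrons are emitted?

Conserve mass number: 251 = 84 + 164 + k, so k = 251 − 248 = 3.
Check atomic number: 97 = 33 + 64 + 0 = 97. ✓

3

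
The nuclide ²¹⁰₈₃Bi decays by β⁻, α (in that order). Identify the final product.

Start: (A, Z) = (210, 83).
After β⁻: (210, 84).
After α: (206, 82).
Z = 82 is lead.

Pb-206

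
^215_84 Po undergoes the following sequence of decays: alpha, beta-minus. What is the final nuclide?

Bi-211

Start: (A, Z) = (215, 84).
After α: (211, 82).
After β⁻: (211, 83).
Z = 83 is bismuth.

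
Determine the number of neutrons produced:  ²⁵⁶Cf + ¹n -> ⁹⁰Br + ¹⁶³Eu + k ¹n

Conserve mass number: 257 = 90 + 163 + k, so k = 257 − 253 = 4.
Check atomic number: 98 = 35 + 63 + 0 = 98. ✓

4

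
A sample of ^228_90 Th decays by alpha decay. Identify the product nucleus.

Alpha decay: mass number changes by -4, atomic number by -2.
A: 228 − 4 = 224; Z: 90 − 2 = 88.
Z = 88 is radium, so the daughter is ^224_88 Ra.

Ra-224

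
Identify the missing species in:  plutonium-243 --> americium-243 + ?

Conserve mass number: 243 = 243 + A, so A = 0.
Conserve atomic number: 94 = 95 + Z, so Z = -1.
A = 0 and Z = -1 is e⁻ — a beta-minus particle.

beta-minus particle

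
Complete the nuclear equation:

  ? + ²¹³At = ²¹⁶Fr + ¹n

Conserve mass number: A + 213 = 216 + 1, so A = 4.
Conserve atomic number: Z + 85 = 87 + 0, so Z = 2.
A = 4 and Z = 2 is ⁴He — an alpha particle.

alpha particle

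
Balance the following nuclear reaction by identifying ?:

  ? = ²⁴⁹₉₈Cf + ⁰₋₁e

Bk-249

Conserve mass number: A = 249 + 0, so A = 249.
Conserve atomic number: Z = 98 − 1, so Z = 97.
Z = 97 is berkelium, so the species is ²⁴⁹₉₇Bk.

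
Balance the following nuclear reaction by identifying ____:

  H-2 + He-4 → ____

Conserve mass number: 2 + 4 = A, so A = 6.
Conserve atomic number: 1 + 2 = Z, so Z = 3.
Z = 3 is lithium, so the species is Li-6.

Li-6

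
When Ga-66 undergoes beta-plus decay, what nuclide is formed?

Zn-66

Beta-plus decay: mass number changes by +0, atomic number by -1.
A: 66 = 66; Z: 31 − 1 = 30.
Z = 30 is zinc, so the daughter is Zn-66.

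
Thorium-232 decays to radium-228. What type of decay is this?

ΔA = 228 − 232 = -4; ΔZ = 88 − 90 = -2.
A drops by 4 and Z drops by 2 — the signature of alpha emission.

alpha decay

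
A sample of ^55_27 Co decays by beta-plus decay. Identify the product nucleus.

Beta-plus decay: mass number changes by +0, atomic number by -1.
A: 55 = 55; Z: 27 − 1 = 26.
Z = 26 is iron, so the daughter is ^55_26 Fe.

Fe-55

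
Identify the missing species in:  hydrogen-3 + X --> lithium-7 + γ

Conserve mass number: 3 + A = 7 + 0, so A = 4.
Conserve atomic number: 1 + Z = 3 + 0, so Z = 2.
A = 4 and Z = 2 is helium-4 — an alpha particle.

alpha particle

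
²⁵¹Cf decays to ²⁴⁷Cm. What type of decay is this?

alpha decay

ΔA = 247 − 251 = -4; ΔZ = 96 − 98 = -2.
A drops by 4 and Z drops by 2 — the signature of alpha emission.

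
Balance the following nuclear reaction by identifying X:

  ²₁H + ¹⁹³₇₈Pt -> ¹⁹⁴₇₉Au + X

Conserve mass number: 2 + 193 = 194 + A, so A = 1.
Conserve atomic number: 1 + 78 = 79 + Z, so Z = 0.
A = 1 and Z = 0 is ¹₀n — a neutron.

neutron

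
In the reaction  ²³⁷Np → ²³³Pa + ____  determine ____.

Conserve mass number: 237 = 233 + A, so A = 4.
Conserve atomic number: 93 = 91 + Z, so Z = 2.
A = 4 and Z = 2 is ⁴He — an alpha particle.

alpha particle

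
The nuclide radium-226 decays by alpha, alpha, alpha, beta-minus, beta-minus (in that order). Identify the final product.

Po-214

Start: (A, Z) = (226, 88).
After α: (222, 86).
After α: (218, 84).
After α: (214, 82).
After β⁻: (214, 83).
After β⁻: (214, 84).
Z = 84 is polonium.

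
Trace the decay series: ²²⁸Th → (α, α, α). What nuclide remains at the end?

Start: (A, Z) = (228, 90).
After α: (224, 88).
After α: (220, 86).
After α: (216, 84).
Z = 84 is polonium.

Po-216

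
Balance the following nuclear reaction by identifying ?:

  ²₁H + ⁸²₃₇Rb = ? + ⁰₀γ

Conserve mass number: 2 + 82 = A + 0, so A = 84.
Conserve atomic number: 1 + 37 = Z + 0, so Z = 38.
Z = 38 is strontium, so the species is ⁸⁴₃₈Sr.

Sr-84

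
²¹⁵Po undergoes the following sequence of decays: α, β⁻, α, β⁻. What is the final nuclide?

Pb-207

Start: (A, Z) = (215, 84).
After α: (211, 82).
After β⁻: (211, 83).
After α: (207, 81).
After β⁻: (207, 82).
Z = 82 is lead.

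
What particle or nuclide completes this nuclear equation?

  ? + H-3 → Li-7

alpha particle

Conserve mass number: A + 3 = 7, so A = 4.
Conserve atomic number: Z + 1 = 3, so Z = 2.
A = 4 and Z = 2 is He-4 — an alpha particle.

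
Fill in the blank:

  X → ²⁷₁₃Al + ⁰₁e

Si-27

Conserve mass number: A = 27 + 0, so A = 27.
Conserve atomic number: Z = 13 + 1, so Z = 14.
Z = 14 is silicon, so the species is ²⁷₁₄Si.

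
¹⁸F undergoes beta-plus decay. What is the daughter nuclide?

Beta-plus decay: mass number changes by +0, atomic number by -1.
A: 18 = 18; Z: 9 − 1 = 8.
Z = 8 is oxygen, so the daughter is ¹⁸O.

O-18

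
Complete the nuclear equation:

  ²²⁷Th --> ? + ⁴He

Conserve mass number: 227 = A + 4, so A = 223.
Conserve atomic number: 90 = Z + 2, so Z = 88.
Z = 88 is radium, so the species is ²²³Ra.

Ra-223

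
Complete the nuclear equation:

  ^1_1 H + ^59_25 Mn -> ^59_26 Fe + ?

neutron

Conserve mass number: 1 + 59 = 59 + A, so A = 1.
Conserve atomic number: 1 + 25 = 26 + Z, so Z = 0.
A = 1 and Z = 0 is ^1_0 n — a neutron.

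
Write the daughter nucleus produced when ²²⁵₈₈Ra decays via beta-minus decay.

Ac-225

Beta-minus decay: mass number changes by +0, atomic number by +1.
A: 225 = 225; Z: 88 + 1 = 89.
Z = 89 is actinium, so the daughter is ²²⁵₈₉Ac.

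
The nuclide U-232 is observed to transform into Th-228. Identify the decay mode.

ΔA = 228 − 232 = -4; ΔZ = 90 − 92 = -2.
A drops by 4 and Z drops by 2 — the signature of alpha emission.

alpha decay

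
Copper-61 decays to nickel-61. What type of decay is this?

ΔA = 61 − 61 = 0; ΔZ = 28 − 29 = -1.
A is unchanged and Z drops by 1 — a proton has become a neutron (β⁺ emission or electron capture).

beta-plus decay or electron capture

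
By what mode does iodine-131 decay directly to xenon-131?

ΔA = 131 − 131 = 0; ΔZ = 54 − 53 = +1.
A is unchanged and Z rises by 1 — a neutron has become a proton (β⁻ decay).

beta-minus decay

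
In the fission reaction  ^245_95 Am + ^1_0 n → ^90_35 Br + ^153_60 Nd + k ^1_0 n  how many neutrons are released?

3

Conserve mass number: 246 = 90 + 153 + k, so k = 246 − 243 = 3.
Check atomic number: 95 = 35 + 60 + 0 = 95. ✓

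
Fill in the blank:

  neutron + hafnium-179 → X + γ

Conserve mass number: 1 + 179 = A + 0, so A = 180.
Conserve atomic number: 0 + 72 = Z + 0, so Z = 72.
Z = 72 is hafnium, so the species is hafnium-180.

Hf-180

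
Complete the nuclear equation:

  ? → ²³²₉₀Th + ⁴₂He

Conserve mass number: A = 232 + 4, so A = 236.
Conserve atomic number: Z = 90 + 2, so Z = 92.
Z = 92 is uranium, so the species is ²³⁶₉₂U.

U-236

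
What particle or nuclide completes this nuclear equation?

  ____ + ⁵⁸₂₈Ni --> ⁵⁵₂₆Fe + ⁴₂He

neutron

Conserve mass number: A + 58 = 55 + 4, so A = 1.
Conserve atomic number: Z + 28 = 26 + 2, so Z = 0.
A = 1 and Z = 0 is ¹₀n — a neutron.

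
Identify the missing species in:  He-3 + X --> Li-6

Conserve mass number: 3 + A = 6, so A = 3.
Conserve atomic number: 2 + Z = 3, so Z = 1.
A = 3 and Z = 1 is H-3 — a triton.

triton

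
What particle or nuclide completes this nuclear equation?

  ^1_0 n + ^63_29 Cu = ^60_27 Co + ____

alpha particle

Conserve mass number: 1 + 63 = 60 + A, so A = 4.
Conserve atomic number: 0 + 29 = 27 + Z, so Z = 2.
A = 4 and Z = 2 is ^4_2 He — an alpha particle.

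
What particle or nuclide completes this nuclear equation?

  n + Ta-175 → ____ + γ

Conserve mass number: 1 + 175 = A + 0, so A = 176.
Conserve atomic number: 0 + 73 = Z + 0, so Z = 73.
Z = 73 is tantalum, so the species is Ta-176.

Ta-176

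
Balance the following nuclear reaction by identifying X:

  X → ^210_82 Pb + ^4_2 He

Conserve mass number: A = 210 + 4, so A = 214.
Conserve atomic number: Z = 82 + 2, so Z = 84.
Z = 84 is polonium, so the species is ^214_84 Po.

Po-214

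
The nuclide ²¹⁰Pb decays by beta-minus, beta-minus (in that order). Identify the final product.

Po-210

Start: (A, Z) = (210, 82).
After β⁻: (210, 83).
After β⁻: (210, 84).
Z = 84 is polonium.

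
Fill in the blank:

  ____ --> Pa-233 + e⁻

Conserve mass number: A = 233 + 0, so A = 233.
Conserve atomic number: Z = 91 − 1, so Z = 90.
Z = 90 is thorium, so the species is Th-233.

Th-233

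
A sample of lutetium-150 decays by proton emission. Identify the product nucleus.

Proton emission: mass number changes by -1, atomic number by -1.
A: 150 − 1 = 149; Z: 71 − 1 = 70.
Z = 70 is ytterbium, so the daughter is ytterbium-149.

Yb-149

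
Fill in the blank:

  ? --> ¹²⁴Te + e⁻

Conserve mass number: A = 124 + 0, so A = 124.
Conserve atomic number: Z = 52 − 1, so Z = 51.
Z = 51 is antimony, so the species is ¹²⁴Sb.

Sb-124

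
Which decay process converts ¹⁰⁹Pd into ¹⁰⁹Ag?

beta-minus decay

ΔA = 109 − 109 = 0; ΔZ = 47 − 46 = +1.
A is unchanged and Z rises by 1 — a neutron has become a proton (β⁻ decay).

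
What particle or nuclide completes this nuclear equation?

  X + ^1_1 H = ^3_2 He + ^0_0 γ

deuteron

Conserve mass number: A + 1 = 3 + 0, so A = 2.
Conserve atomic number: Z + 1 = 2 + 0, so Z = 1.
A = 2 and Z = 1 is ^2_1 H — a deuteron.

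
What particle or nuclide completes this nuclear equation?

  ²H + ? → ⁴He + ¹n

triton

Conserve mass number: 2 + A = 4 + 1, so A = 3.
Conserve atomic number: 1 + Z = 2 + 0, so Z = 1.
A = 3 and Z = 1 is ³H — a triton.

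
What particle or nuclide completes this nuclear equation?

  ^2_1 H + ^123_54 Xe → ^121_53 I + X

Conserve mass number: 2 + 123 = 121 + A, so A = 4.
Conserve atomic number: 1 + 54 = 53 + Z, so Z = 2.
A = 4 and Z = 2 is ^4_2 He — an alpha particle.

alpha particle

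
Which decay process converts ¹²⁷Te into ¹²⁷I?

beta-minus decay

ΔA = 127 − 127 = 0; ΔZ = 53 − 52 = +1.
A is unchanged and Z rises by 1 — a neutron has become a proton (β⁻ decay).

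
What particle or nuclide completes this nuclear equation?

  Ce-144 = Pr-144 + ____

Conserve mass number: 144 = 144 + A, so A = 0.
Conserve atomic number: 58 = 59 + Z, so Z = -1.
A = 0 and Z = -1 is e⁻ — a beta-minus particle.

beta-minus particle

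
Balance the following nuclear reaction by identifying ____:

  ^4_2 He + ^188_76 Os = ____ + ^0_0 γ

Conserve mass number: 4 + 188 = A + 0, so A = 192.
Conserve atomic number: 2 + 76 = Z + 0, so Z = 78.
Z = 78 is platinum, so the species is ^192_78 Pt.

Pt-192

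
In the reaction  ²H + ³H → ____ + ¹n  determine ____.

Conserve mass number: 2 + 3 = A + 1, so A = 4.
Conserve atomic number: 1 + 1 = Z + 0, so Z = 2.
A = 4 and Z = 2 is ⁴He — an alpha particle.

He-4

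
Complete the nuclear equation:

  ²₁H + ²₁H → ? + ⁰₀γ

Conserve mass number: 2 + 2 = A + 0, so A = 4.
Conserve atomic number: 1 + 1 = Z + 0, so Z = 2.
A = 4 and Z = 2 is ⁴₂He — an alpha particle.

He-4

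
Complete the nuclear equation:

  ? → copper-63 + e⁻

Ni-63

Conserve mass number: A = 63 + 0, so A = 63.
Conserve atomic number: Z = 29 − 1, so Z = 28.
Z = 28 is nickel, so the species is nickel-63.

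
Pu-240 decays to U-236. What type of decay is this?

alpha decay

ΔA = 236 − 240 = -4; ΔZ = 92 − 94 = -2.
A drops by 4 and Z drops by 2 — the signature of alpha emission.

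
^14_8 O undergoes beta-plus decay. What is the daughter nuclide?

Beta-plus decay: mass number changes by +0, atomic number by -1.
A: 14 = 14; Z: 8 − 1 = 7.
Z = 7 is nitrogen, so the daughter is ^14_7 N.

N-14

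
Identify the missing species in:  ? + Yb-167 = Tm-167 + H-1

neutron

Conserve mass number: A + 167 = 167 + 1, so A = 1.
Conserve atomic number: Z + 70 = 69 + 1, so Z = 0.
A = 1 and Z = 0 is n — a neutron.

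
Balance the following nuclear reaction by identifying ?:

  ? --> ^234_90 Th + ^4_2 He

Conserve mass number: A = 234 + 4, so A = 238.
Conserve atomic number: Z = 90 + 2, so Z = 92.
Z = 92 is uranium, so the species is ^238_92 U.

U-238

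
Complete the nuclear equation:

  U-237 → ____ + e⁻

Np-237

Conserve mass number: 237 = A + 0, so A = 237.
Conserve atomic number: 92 = Z − 1, so Z = 93.
Z = 93 is neptunium, so the species is Np-237.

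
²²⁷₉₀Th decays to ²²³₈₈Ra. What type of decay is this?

alpha decay

ΔA = 223 − 227 = -4; ΔZ = 88 − 90 = -2.
A drops by 4 and Z drops by 2 — the signature of alpha emission.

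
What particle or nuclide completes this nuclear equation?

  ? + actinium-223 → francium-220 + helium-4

Conserve mass number: A + 223 = 220 + 4, so A = 1.
Conserve atomic number: Z + 89 = 87 + 2, so Z = 0.
A = 1 and Z = 0 is neutron — a neutron.

neutron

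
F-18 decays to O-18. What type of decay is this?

beta-plus decay or electron capture

ΔA = 18 − 18 = 0; ΔZ = 8 − 9 = -1.
A is unchanged and Z drops by 1 — a proton has become a neutron (β⁺ emission or electron capture).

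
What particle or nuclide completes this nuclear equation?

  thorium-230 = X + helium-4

Ra-226

Conserve mass number: 230 = A + 4, so A = 226.
Conserve atomic number: 90 = Z + 2, so Z = 88.
Z = 88 is radium, so the species is radium-226.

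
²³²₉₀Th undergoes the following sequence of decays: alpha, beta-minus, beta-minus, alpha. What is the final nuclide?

Ra-224

Start: (A, Z) = (232, 90).
After α: (228, 88).
After β⁻: (228, 89).
After β⁻: (228, 90).
After α: (224, 88).
Z = 88 is radium.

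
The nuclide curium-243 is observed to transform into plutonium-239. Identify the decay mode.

alpha decay

ΔA = 239 − 243 = -4; ΔZ = 94 − 96 = -2.
A drops by 4 and Z drops by 2 — the signature of alpha emission.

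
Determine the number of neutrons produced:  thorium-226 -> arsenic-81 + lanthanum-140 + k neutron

Conserve mass number: 226 = 81 + 140 + k, so k = 226 − 221 = 5.
Check atomic number: 90 = 33 + 57 + 0 = 90. ✓

5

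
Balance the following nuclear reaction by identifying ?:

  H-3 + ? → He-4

proton

Conserve mass number: 3 + A = 4, so A = 1.
Conserve atomic number: 1 + Z = 2, so Z = 1.
A = 1 and Z = 1 is H-1 — a proton.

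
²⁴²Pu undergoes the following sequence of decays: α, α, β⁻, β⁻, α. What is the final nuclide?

Th-230

Start: (A, Z) = (242, 94).
After α: (238, 92).
After α: (234, 90).
After β⁻: (234, 91).
After β⁻: (234, 92).
After α: (230, 90).
Z = 90 is thorium.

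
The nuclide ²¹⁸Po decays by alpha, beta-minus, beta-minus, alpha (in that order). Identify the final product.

Start: (A, Z) = (218, 84).
After α: (214, 82).
After β⁻: (214, 83).
After β⁻: (214, 84).
After α: (210, 82).
Z = 82 is lead.

Pb-210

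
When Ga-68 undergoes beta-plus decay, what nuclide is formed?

Beta-plus decay: mass number changes by +0, atomic number by -1.
A: 68 = 68; Z: 31 − 1 = 30.
Z = 30 is zinc, so the daughter is Zn-68.

Zn-68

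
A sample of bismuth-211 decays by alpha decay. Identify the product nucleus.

Tl-207

Alpha decay: mass number changes by -4, atomic number by -2.
A: 211 − 4 = 207; Z: 83 − 2 = 81.
Z = 81 is thallium, so the daughter is thallium-207.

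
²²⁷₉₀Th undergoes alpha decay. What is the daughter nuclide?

Ra-223

Alpha decay: mass number changes by -4, atomic number by -2.
A: 227 − 4 = 223; Z: 90 − 2 = 88.
Z = 88 is radium, so the daughter is ²²³₈₈Ra.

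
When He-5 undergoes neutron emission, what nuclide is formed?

He-4

Neutron emission: mass number changes by -1, atomic number by +0.
A: 5 − 1 = 4; Z: 2 = 2.
Z = 2 is helium, so the daughter is He-4.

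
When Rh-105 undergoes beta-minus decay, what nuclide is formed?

Pd-105

Beta-minus decay: mass number changes by +0, atomic number by +1.
A: 105 = 105; Z: 45 + 1 = 46.
Z = 46 is palladium, so the daughter is Pd-105.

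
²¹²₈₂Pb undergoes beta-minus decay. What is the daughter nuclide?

Beta-minus decay: mass number changes by +0, atomic number by +1.
A: 212 = 212; Z: 82 + 1 = 83.
Z = 83 is bismuth, so the daughter is ²¹²₈₃Bi.

Bi-212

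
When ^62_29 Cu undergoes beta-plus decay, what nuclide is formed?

Ni-62

Beta-plus decay: mass number changes by +0, atomic number by -1.
A: 62 = 62; Z: 29 − 1 = 28.
Z = 28 is nickel, so the daughter is ^62_28 Ni.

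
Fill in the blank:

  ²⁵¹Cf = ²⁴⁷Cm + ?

alpha particle

Conserve mass number: 251 = 247 + A, so A = 4.
Conserve atomic number: 98 = 96 + Z, so Z = 2.
A = 4 and Z = 2 is ⁴He — an alpha particle.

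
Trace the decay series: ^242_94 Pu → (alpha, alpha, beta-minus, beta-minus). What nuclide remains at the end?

Start: (A, Z) = (242, 94).
After α: (238, 92).
After α: (234, 90).
After β⁻: (234, 91).
After β⁻: (234, 92).
Z = 92 is uranium.

U-234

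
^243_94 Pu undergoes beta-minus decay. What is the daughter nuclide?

Beta-minus decay: mass number changes by +0, atomic number by +1.
A: 243 = 243; Z: 94 + 1 = 95.
Z = 95 is americium, so the daughter is ^243_95 Am.

Am-243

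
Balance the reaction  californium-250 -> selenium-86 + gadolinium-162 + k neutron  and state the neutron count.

Conserve mass number: 250 = 86 + 162 + k, so k = 250 − 248 = 2.
Check atomic number: 98 = 34 + 64 + 0 = 98. ✓

2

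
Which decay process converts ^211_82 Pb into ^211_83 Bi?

beta-minus decay

ΔA = 211 − 211 = 0; ΔZ = 83 − 82 = +1.
A is unchanged and Z rises by 1 — a neutron has become a proton (β⁻ decay).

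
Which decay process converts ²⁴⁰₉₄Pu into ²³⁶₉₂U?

ΔA = 236 − 240 = -4; ΔZ = 92 − 94 = -2.
A drops by 4 and Z drops by 2 — the signature of alpha emission.

alpha decay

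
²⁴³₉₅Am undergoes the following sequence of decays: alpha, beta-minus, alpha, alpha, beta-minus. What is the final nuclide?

Start: (A, Z) = (243, 95).
After α: (239, 93).
After β⁻: (239, 94).
After α: (235, 92).
After α: (231, 90).
After β⁻: (231, 91).
Z = 91 is protactinium.

Pa-231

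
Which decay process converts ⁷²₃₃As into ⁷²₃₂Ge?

beta-plus decay or electron capture

ΔA = 72 − 72 = 0; ΔZ = 32 − 33 = -1.
A is unchanged and Z drops by 1 — a proton has become a neutron (β⁺ emission or electron capture).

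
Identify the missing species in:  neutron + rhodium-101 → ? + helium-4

Tc-98

Conserve mass number: 1 + 101 = A + 4, so A = 98.
Conserve atomic number: 0 + 45 = Z + 2, so Z = 43.
Z = 43 is technetium, so the species is technetium-98.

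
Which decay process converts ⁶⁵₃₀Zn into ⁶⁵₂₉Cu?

ΔA = 65 − 65 = 0; ΔZ = 29 − 30 = -1.
A is unchanged and Z drops by 1 — a proton has become a neutron (β⁺ emission or electron capture).

beta-plus decay or electron capture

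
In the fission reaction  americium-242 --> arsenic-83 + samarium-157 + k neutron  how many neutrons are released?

Conserve mass number: 242 = 83 + 157 + k, so k = 242 − 240 = 2.
Check atomic number: 95 = 33 + 62 + 0 = 95. ✓

2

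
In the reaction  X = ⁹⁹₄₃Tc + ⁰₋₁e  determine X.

Conserve mass number: A = 99 + 0, so A = 99.
Conserve atomic number: Z = 43 − 1, so Z = 42.
Z = 42 is molybdenum, so the species is ⁹⁹₄₂Mo.

Mo-99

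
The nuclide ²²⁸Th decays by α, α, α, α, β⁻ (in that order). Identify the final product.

Bi-212

Start: (A, Z) = (228, 90).
After α: (224, 88).
After α: (220, 86).
After α: (216, 84).
After α: (212, 82).
After β⁻: (212, 83).
Z = 83 is bismuth.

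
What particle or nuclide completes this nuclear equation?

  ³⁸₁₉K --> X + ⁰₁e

Conserve mass number: 38 = A + 0, so A = 38.
Conserve atomic number: 19 = Z + 1, so Z = 18.
Z = 18 is argon, so the species is ³⁸₁₈Ar.

Ar-38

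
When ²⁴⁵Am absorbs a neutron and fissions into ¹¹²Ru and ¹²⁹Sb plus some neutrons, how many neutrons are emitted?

Conserve mass number: 246 = 112 + 129 + k, so k = 246 − 241 = 5.
Check atomic number: 95 = 44 + 51 + 0 = 95. ✓

5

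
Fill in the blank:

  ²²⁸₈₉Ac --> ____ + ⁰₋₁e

Th-228

Conserve mass number: 228 = A + 0, so A = 228.
Conserve atomic number: 89 = Z − 1, so Z = 90.
Z = 90 is thorium, so the species is ²²⁸₉₀Th.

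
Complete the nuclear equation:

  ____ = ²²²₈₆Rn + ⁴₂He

Ra-226

Conserve mass number: A = 222 + 4, so A = 226.
Conserve atomic number: Z = 86 + 2, so Z = 88.
Z = 88 is radium, so the species is ²²⁶₈₈Ra.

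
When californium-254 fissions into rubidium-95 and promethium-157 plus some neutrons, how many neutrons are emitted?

2

Conserve mass number: 254 = 95 + 157 + k, so k = 254 − 252 = 2.
Check atomic number: 98 = 37 + 61 + 0 = 98. ✓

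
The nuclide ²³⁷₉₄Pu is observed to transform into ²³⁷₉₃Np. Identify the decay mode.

ΔA = 237 − 237 = 0; ΔZ = 93 − 94 = -1.
A is unchanged and Z drops by 1 — a proton has become a neutron (β⁺ emission or electron capture).

beta-plus decay or electron capture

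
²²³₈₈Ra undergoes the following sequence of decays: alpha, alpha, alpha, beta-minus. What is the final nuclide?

Bi-211

Start: (A, Z) = (223, 88).
After α: (219, 86).
After α: (215, 84).
After α: (211, 82).
After β⁻: (211, 83).
Z = 83 is bismuth.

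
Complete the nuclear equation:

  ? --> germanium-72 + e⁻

Conserve mass number: A = 72 + 0, so A = 72.
Conserve atomic number: Z = 32 − 1, so Z = 31.
Z = 31 is gallium, so the species is gallium-72.

Ga-72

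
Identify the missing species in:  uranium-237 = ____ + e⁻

Np-237

Conserve mass number: 237 = A + 0, so A = 237.
Conserve atomic number: 92 = Z − 1, so Z = 93.
Z = 93 is neptunium, so the species is neptunium-237.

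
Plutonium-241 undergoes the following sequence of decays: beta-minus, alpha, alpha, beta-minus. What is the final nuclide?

U-233

Start: (A, Z) = (241, 94).
After β⁻: (241, 95).
After α: (237, 93).
After α: (233, 91).
After β⁻: (233, 92).
Z = 92 is uranium.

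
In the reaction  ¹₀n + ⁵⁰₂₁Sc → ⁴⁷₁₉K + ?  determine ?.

alpha particle

Conserve mass number: 1 + 50 = 47 + A, so A = 4.
Conserve atomic number: 0 + 21 = 19 + Z, so Z = 2.
A = 4 and Z = 2 is ⁴₂He — an alpha particle.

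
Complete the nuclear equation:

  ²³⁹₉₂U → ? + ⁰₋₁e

Np-239

Conserve mass number: 239 = A + 0, so A = 239.
Conserve atomic number: 92 = Z − 1, so Z = 93.
Z = 93 is neptunium, so the species is ²³⁹₉₃Np.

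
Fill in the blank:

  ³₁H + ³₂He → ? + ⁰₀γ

Li-6

Conserve mass number: 3 + 3 = A + 0, so A = 6.
Conserve atomic number: 1 + 2 = Z + 0, so Z = 3.
Z = 3 is lithium, so the species is ⁶₃Li.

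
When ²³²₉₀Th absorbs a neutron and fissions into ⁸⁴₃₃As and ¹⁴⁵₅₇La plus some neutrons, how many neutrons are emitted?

Conserve mass number: 233 = 84 + 145 + k, so k = 233 − 229 = 4.
Check atomic number: 90 = 33 + 57 + 0 = 90. ✓

4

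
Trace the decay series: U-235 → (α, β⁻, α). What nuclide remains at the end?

Start: (A, Z) = (235, 92).
After α: (231, 90).
After β⁻: (231, 91).
After α: (227, 89).
Z = 89 is actinium.

Ac-227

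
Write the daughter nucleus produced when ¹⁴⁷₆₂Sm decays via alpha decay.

Nd-143

Alpha decay: mass number changes by -4, atomic number by -2.
A: 147 − 4 = 143; Z: 62 − 2 = 60.
Z = 60 is neodymium, so the daughter is ¹⁴³₆₀Nd.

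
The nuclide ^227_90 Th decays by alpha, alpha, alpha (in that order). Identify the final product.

Start: (A, Z) = (227, 90).
After α: (223, 88).
After α: (219, 86).
After α: (215, 84).
Z = 84 is polonium.

Po-215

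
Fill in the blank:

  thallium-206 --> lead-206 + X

beta-minus particle

Conserve mass number: 206 = 206 + A, so A = 0.
Conserve atomic number: 81 = 82 + Z, so Z = -1.
A = 0 and Z = -1 is e⁻ — a beta-minus particle.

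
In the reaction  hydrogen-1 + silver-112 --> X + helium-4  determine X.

Pd-109

Conserve mass number: 1 + 112 = A + 4, so A = 109.
Conserve atomic number: 1 + 47 = Z + 2, so Z = 46.
Z = 46 is palladium, so the species is palladium-109.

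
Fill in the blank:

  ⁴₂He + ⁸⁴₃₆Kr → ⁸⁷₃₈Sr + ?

Conserve mass number: 4 + 84 = 87 + A, so A = 1.
Conserve atomic number: 2 + 36 = 38 + Z, so Z = 0.
A = 1 and Z = 0 is ¹₀n — a neutron.

neutron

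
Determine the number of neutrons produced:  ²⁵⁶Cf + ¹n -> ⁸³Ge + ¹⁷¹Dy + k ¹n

Conserve mass number: 257 = 83 + 171 + k, so k = 257 − 254 = 3.
Check atomic number: 98 = 32 + 66 + 0 = 98. ✓

3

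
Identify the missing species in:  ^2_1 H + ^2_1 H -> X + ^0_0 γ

He-4

Conserve mass number: 2 + 2 = A + 0, so A = 4.
Conserve atomic number: 1 + 1 = Z + 0, so Z = 2.
A = 4 and Z = 2 is ^4_2 He — an alpha particle.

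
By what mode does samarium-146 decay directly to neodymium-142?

alpha decay

ΔA = 142 − 146 = -4; ΔZ = 60 − 62 = -2.
A drops by 4 and Z drops by 2 — the signature of alpha emission.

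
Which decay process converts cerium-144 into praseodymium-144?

beta-minus decay

ΔA = 144 − 144 = 0; ΔZ = 59 − 58 = +1.
A is unchanged and Z rises by 1 — a neutron has become a proton (β⁻ decay).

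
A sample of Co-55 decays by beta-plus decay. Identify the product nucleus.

Fe-55

Beta-plus decay: mass number changes by +0, atomic number by -1.
A: 55 = 55; Z: 27 − 1 = 26.
Z = 26 is iron, so the daughter is Fe-55.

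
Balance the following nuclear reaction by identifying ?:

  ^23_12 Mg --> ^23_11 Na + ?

positron

Conserve mass number: 23 = 23 + A, so A = 0.
Conserve atomic number: 12 = 11 + Z, so Z = 1.
A = 0 and Z = 1 is ^0_1 e — a positron.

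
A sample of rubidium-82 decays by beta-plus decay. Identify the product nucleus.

Beta-plus decay: mass number changes by +0, atomic number by -1.
A: 82 = 82; Z: 37 − 1 = 36.
Z = 36 is krypton, so the daughter is krypton-82.

Kr-82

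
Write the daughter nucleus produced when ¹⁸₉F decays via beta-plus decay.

Beta-plus decay: mass number changes by +0, atomic number by -1.
A: 18 = 18; Z: 9 − 1 = 8.
Z = 8 is oxygen, so the daughter is ¹⁸₈O.

O-18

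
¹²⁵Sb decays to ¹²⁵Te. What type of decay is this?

ΔA = 125 − 125 = 0; ΔZ = 52 − 51 = +1.
A is unchanged and Z rises by 1 — a neutron has become a proton (β⁻ decay).

beta-minus decay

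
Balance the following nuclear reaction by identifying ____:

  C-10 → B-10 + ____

positron

Conserve mass number: 10 = 10 + A, so A = 0.
Conserve atomic number: 6 = 5 + Z, so Z = 1.
A = 0 and Z = 1 is e⁺ — a positron.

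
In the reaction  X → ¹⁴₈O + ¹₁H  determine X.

Conserve mass number: A = 14 + 1, so A = 15.
Conserve atomic number: Z = 8 + 1, so Z = 9.
Z = 9 is fluorine, so the species is ¹⁵₉F.

F-15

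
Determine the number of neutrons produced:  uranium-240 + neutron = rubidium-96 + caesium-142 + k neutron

Conserve mass number: 241 = 96 + 142 + k, so k = 241 − 238 = 3.
Check atomic number: 92 = 37 + 55 + 0 = 92. ✓

3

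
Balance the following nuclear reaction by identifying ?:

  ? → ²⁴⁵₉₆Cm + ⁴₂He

Cf-249

Conserve mass number: A = 245 + 4, so A = 249.
Conserve atomic number: Z = 96 + 2, so Z = 98.
Z = 98 is californium, so the species is ²⁴⁹₉₈Cf.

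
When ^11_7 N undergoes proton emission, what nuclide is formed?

C-10

Proton emission: mass number changes by -1, atomic number by -1.
A: 11 − 1 = 10; Z: 7 − 1 = 6.
Z = 6 is carbon, so the daughter is ^10_6 C.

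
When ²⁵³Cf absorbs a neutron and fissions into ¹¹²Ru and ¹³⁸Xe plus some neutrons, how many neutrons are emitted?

Conserve mass number: 254 = 112 + 138 + k, so k = 254 − 250 = 4.
Check atomic number: 98 = 44 + 54 + 0 = 98. ✓

4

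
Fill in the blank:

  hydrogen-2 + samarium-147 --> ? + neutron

Eu-148

Conserve mass number: 2 + 147 = A + 1, so A = 148.
Conserve atomic number: 1 + 62 = Z + 0, so Z = 63.
Z = 63 is europium, so the species is europium-148.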